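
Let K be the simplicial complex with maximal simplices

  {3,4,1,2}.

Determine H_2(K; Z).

H_2 ≅ 0.

We work with the vertex ordering 1 < 2 < 3 < 4. The simplices of K, each written with vertices in increasing order, are:

  0-simplices (4): [1], [2], [3], [4]
  1-simplices (6): [1,2], [1,3], [1,4], [2,3], [2,4], [3,4]
  2-simplices (4): [1,2,3], [1,2,4], [1,3,4], [2,3,4]
  3-simplices (1): [1,2,3,4]

Hence C_0 ≅ Z^4, C_1 ≅ Z^6, C_2 ≅ Z^4, C_3 ≅ Z^1.

Boundary ∂_1: C_1 → C_0 is given by ∂[p,q] = [q] − [p]. For instance
  ∂[2,4] = [4] − [2].
As a 4×6 matrix over Z this has rank 3, with invariant factors (1,1,1).

∂_2: C_2 → C_1 maps a triangle to the signed sum of its edges. For instance
  ∂[1,2,3] = [2,3] − [1,3] + [1,2],
  ∂[2,3,4] = [3,4] − [2,4] + [2,3].
The resulting 6×4 matrix has rank 3, and its Smith normal form has invariant factors (1,1,1).

Boundary ∂_3: C_3 → C_2 sends each 3-simplex σ to the alternating sum Σ_i (−1)^i (σ with its i-th vertex removed). For instance
  ∂[1,2,3,4] = [2,3,4] − [1,3,4] + [1,2,4] − [1,2,3].
As a 4×1 matrix over Z this has rank 1, with invariant factors (1).

Now H_k = ker ∂_k / im ∂_{k+1}, so:

  H_2: rank ker ∂_2 − rank ∂_3 = (4 − 3) − 1 = 0, and the invariant factors of ∂_3 are all 1, so H_2 ≅ 0.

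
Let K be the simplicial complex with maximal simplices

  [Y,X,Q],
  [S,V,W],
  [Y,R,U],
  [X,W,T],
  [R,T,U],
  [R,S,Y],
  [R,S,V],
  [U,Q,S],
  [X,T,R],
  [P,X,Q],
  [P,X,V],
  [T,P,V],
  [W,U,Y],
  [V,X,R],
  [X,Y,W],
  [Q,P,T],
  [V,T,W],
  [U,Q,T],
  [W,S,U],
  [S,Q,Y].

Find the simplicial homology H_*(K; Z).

H_0 ≅ Z,  H_1 ≅ Z ⊕ Z/2,  H_2 = 0.

Order the vertices as P < Q < R < S < T < U < V < W < X < Y. Listing each simplex with vertices in this order, K has dimension 2 with simplices:

  0-simplices (10): P, Q, R, S, T, U, V, W, X, Y
  1-simplices (30): PQ, PT, PV, PX, QS, QT, QU, QX, QY, RS, RT, RU, RV, RX, RY, SU, SV, SW, SY, TU, TV, TW, TX, UW, UY, VW, VX, WX, WY, XY
  2-simplices (20): PQT, PQX, PTV, PVX, QSU, QSY, QTU, QXY, RSV, RSY, RTU, RTX, RUY, RVX, SUW, SVW, TVW, TWX, UWY, WXY

Hence C_0 ≅ Z^10, C_1 ≅ Z^30, C_2 ≅ Z^20.

∂_1: C_1 → C_0 is given by ∂[p,q] = [q] − [p]. For instance
  ∂XY = Y − X.
The 10×30 boundary matrix has rank 9 and Smith normal form diag(1,1,1,1,1,1,1,1,1).

∂_2: C_2 → C_1 sends each 2-simplex [p,q,r] to [q,r] − [p,r] + [p,q]. For instance
  ∂RSV = SV − RV + RS,
  ∂RTU = TU − RU + RT.
This gives a 30×20 integer matrix of rank 20; reducing to Smith normal form yields diagonal entries (1,1,1,1,1,1,1,1,1,1,1,1,1,1,1,1,1,1,1,2).

From H_k ≅ ker(∂_k) / im(∂_{k+1}) we obtain:

  H_0: rank C_0 − rank ∂_1 = 10 − 9 = 1, and the invariant factors of ∂_1 are all 1, so H_0 ≅ Z.
  H_1: rank ker ∂_1 − rank ∂_2 = (30 − 9) − 20 = 1, and ∂_2 has invariant factor 2 > 1, so H_1 ≅ Z ⊕ Z/2.
  H_2: rank ker ∂_2 − rank ∂_3 = (20 − 20) − 0 = 0, and there is no ∂_3, so H_2 ≅ 0.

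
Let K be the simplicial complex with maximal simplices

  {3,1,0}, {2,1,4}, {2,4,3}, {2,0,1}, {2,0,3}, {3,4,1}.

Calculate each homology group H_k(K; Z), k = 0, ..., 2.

H_0 ≅ Z,  H_1 = 0,  H_2 ≅ Z.

We work with the vertex ordering 0 < 1 < 2 < 3 < 4. The simplices of K, each written with vertices in increasing order, are:

  0-simplices (5): [0], [1], [2], [3], [4]
  1-simplices (9): [0,1], [0,2], [0,3], [1,2], [1,3], [1,4], [2,3], [2,4], [3,4]
  2-simplices (6): [0,1,2], [0,1,3], [0,2,3], [1,2,4], [1,3,4], [2,3,4]

giving chain groups C_0 ≅ Z^5, C_1 ≅ Z^9, C_2 ≅ Z^6.

∂_1: C_1 → C_0 is given by ∂[p,q] = [q] − [p]. For instance
  ∂[1,2] = [2] − [1].
As a 5×9 matrix over Z this has rank 4, with invariant factors (1,1,1,1).

∂_2: C_2 → C_1 maps a triangle to the signed sum of its edges. For instance
  ∂[1,2,4] = [2,4] − [1,4] + [1,2],
  ∂[1,3,4] = [3,4] − [1,4] + [1,3].
The resulting 9×6 matrix has rank 5, and its Smith normal form has invariant factors (1,1,1,1,1).

Now H_k = ker ∂_k / im ∂_{k+1}, so:

  H_0: rank C_0 − rank ∂_1 = 5 − 4 = 1, and the invariant factors of ∂_1 are all 1, so H_0 ≅ Z.
  H_1: rank ker ∂_1 − rank ∂_2 = (9 − 4) − 5 = 0, and the invariant factors of ∂_2 are all 1, so H_1 ≅ 0.
  H_2: rank ker ∂_2 − rank ∂_3 = (6 − 5) − 0 = 1, and there is no ∂_3, so H_2 ≅ Z.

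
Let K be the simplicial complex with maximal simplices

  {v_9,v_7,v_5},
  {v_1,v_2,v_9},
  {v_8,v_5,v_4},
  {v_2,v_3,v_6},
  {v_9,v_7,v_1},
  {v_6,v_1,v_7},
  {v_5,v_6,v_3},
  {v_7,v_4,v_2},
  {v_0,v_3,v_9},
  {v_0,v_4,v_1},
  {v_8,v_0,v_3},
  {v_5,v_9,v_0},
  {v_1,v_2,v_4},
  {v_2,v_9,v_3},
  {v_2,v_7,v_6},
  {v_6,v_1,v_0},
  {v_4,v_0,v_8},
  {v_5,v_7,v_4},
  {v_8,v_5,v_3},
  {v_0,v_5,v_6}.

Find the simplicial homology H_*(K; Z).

H_0 ≅ Z,  H_1 ≅ Z × Z/2,  H_2 = 0.

Take the total order v_0 < v_1 < v_2 < v_3 < v_4 < v_5 < v_6 < v_7 < v_8 < v_9 on the vertex set. Then K (dimension 2) consists of the simplices:

  0-simplices (10): [v_0], [v_1], [v_2], [v_3], [v_4], [v_5], [v_6], [v_7], [v_8], [v_9]
  1-simplices (30): (30 of them)
  2-simplices (20): (20 of them)

giving chain groups C_0 ≅ Z^10, C_1 ≅ Z^30, C_2 ≅ Z^20.

∂_1: C_1 → C_0 is given by ∂[p,q] = [q] − [p]. For instance
  ∂[v_1,v_7] = [v_7] − [v_1].
This gives a 10×30 integer matrix of rank 9; reducing to Smith normal form yields diagonal entries (1,1,1,1,1,1,1,1,1).

∂_2: C_2 → C_1 maps a triangle to the signed sum of its edges. For instance
  ∂[v_2,v_3,v_6] = [v_3,v_6] − [v_2,v_6] + [v_2,v_3],
  ∂[v_5,v_7,v_9] = [v_7,v_9] − [v_5,v_9] + [v_5,v_7].
This gives a 30×20 integer matrix of rank 20; reducing to Smith normal form yields diagonal entries (1,1,1,1,1,1,1,1,1,1,1,1,1,1,1,1,1,1,1,2).

Computing H_k = (kernel of ∂_k) / (image of ∂_{k+1}):

  H_0: rank C_0 − rank ∂_1 = 10 − 9 = 1, and the invariant factors of ∂_1 are all 1, so H_0 ≅ Z.
  H_1: rank ker ∂_1 − rank ∂_2 = (30 − 9) − 20 = 1, and ∂_2 has invariant factor 2 > 1, so H_1 ≅ Z × Z/2.
  H_2: rank ker ∂_2 − rank ∂_3 = (20 − 20) − 0 = 0, and there is no ∂_3, so H_2 ≅ 0.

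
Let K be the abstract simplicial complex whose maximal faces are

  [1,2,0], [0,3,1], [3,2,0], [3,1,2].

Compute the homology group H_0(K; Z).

H_0 = Z.

Take the total order 0 < 1 < 2 < 3 on the vertex set. Then K (dimension 2) consists of the simplices:

  0-simplices (4): [0], [1], [2], [3]
  1-simplices (6): [0,1], [0,2], [0,3], [1,2], [1,3], [2,3]
  2-simplices (4): [0,1,2], [0,1,3], [0,2,3], [1,2,3]

Hence C_0 ≅ Z^4, C_1 ≅ Z^6, C_2 ≅ Z^4.

The boundary map ∂_1: C_1 → C_0 is given by ∂[p,q] = [q] − [p]. For instance
  ∂[1,3] = [3] − [1].
The 4×6 boundary matrix has rank 3 and Smith normal form diag(1,1,1).

∂_2: C_2 → C_1 sends each 2-simplex [p,q,r] to [q,r] − [p,r] + [p,q]. For instance
  ∂[0,1,2] = [1,2] − [0,2] + [0,1],
  ∂[1,2,3] = [2,3] − [1,3] + [1,2].
This gives a 6×4 integer matrix of rank 3; reducing to Smith normal form yields diagonal entries (1,1,1).

From H_k ≅ ker(∂_k) / im(∂_{k+1}) we obtain:

  H_0: rank C_0 − rank ∂_1 = 4 − 3 = 1, and the invariant factors of ∂_1 are all 1, so H_0 ≅ Z.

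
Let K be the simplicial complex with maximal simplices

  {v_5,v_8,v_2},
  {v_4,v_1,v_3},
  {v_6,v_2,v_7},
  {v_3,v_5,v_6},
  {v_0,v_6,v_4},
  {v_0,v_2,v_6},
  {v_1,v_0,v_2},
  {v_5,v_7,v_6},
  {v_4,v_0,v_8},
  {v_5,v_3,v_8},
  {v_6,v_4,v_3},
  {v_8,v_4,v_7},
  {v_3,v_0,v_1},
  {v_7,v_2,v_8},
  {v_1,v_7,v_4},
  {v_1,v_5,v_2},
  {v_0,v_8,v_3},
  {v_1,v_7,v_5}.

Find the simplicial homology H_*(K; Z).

Fix the vertex order v_0 < v_1 < v_2 < v_3 < v_4 < v_5 < v_6 < v_7 < v_8 and write every simplex with vertices in increasing order. Then dim K = 2 and the simplices of K are:

  0-simplices (9): [v_0], [v_1], [v_2], [v_3], [v_4], [v_5], [v_6], [v_7], [v_8]
  1-simplices (27): (27 of them)
  2-simplices (18): (18 of them)

giving chain groups C_0 ≅ Z^9, C_1 ≅ Z^27, C_2 ≅ Z^18.

The boundary map ∂_1: C_1 → C_0 maps an edge to its endpoints' difference, ∂[p,q] = q − p.
The resulting 9×27 matrix has rank 8, and its Smith normal form has invariant factors (1,1,1,1,1,1,1,1).

The boundary map ∂_2: C_2 → C_1 acts by ∂[p,q,r] = [q,r] − [p,r] + [p,q]. For instance
  ∂[v_0,v_3,v_8] = [v_3,v_8] − [v_0,v_8] + [v_0,v_3],
  ∂[v_1,v_3,v_4] = [v_3,v_4] − [v_1,v_4] + [v_1,v_3].
As a 27×18 matrix over Z this has rank 18, with invariant factors (1,1,1,1,1,1,1,1,1,1,1,1,1,1,1,1,1,2).

Reading off H_k = ker ∂_k / im ∂_{k+1}:

  H_0: rank C_0 − rank ∂_1 = 9 − 8 = 1, and the invariant factors of ∂_1 are all 1, so H_0 = Z.
  H_1: rank ker ∂_1 − rank ∂_2 = (27 − 8) − 18 = 1, and ∂_2 has invariant factor 2 > 1, so H_1 = Z ⊕ Z/2.
  H_2: rank ker ∂_2 − rank ∂_3 = (18 − 18) − 0 = 0, and there is no ∂_3, so H_2 = 0.

As a check, the Euler characteristic is 9 − 27 + 18 = 0, which agrees with 1 − 1 + 0 = 0.
(K is a triangulation of the Klein bottle.)

H_0 ≅ Z,  H_1 ≅ Z ⊕ Z/2,  H_2 = 0.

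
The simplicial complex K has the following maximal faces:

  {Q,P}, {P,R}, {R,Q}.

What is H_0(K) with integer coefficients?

We work with the vertex ordering P < Q < R. The simplices of K, each written with vertices in increasing order, are:

  0-simplices (3): P, Q, R
  1-simplices (3): PQ, PR, QR

so the chain groups are C_0 ≅ Z^3, C_1 ≅ Z^3.

The boundary map ∂_1: C_1 → C_0 maps an edge to its endpoints' difference, ∂[p,q] = q − p.
As a 3×3 matrix over Z this has rank 2, with invariant factors (1,1).

Computing H_k = (kernel of ∂_k) / (image of ∂_{k+1}):

  H_0: rank C_0 − rank ∂_1 = 3 − 2 = 1, and the invariant factors of ∂_1 are all 1, so H_0 = Z.

(K is a triangulation of the circle S^1.)

H_0 = Z.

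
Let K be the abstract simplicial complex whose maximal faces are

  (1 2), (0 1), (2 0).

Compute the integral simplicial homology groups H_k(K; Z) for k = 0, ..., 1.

We work with the vertex ordering 0 < 1 < 2. The simplices of K, each written with vertices in increasing order, are:

  0-simplices (3): [0], [1], [2]
  1-simplices (3): [0,1], [0,2], [1,2]

giving chain groups C_0 ≅ Z^3, C_1 ≅ Z^3.

The boundary map ∂_1: C_1 → C_0 sends each edge [p,q] (with p < q) to q − p. For instance
  ∂[1,2] = [2] − [1].
The 3×3 boundary matrix has rank 2 and Smith normal form diag(1,1).

Reading off H_k = ker ∂_k / im ∂_{k+1}:

  H_0: rank C_0 − rank ∂_1 = 3 − 2 = 1, and the invariant factors of ∂_1 are all 1, so H_0 = Z.
  H_1: rank ker ∂_1 − rank ∂_2 = (3 − 2) − 0 = 1, and there is no ∂_2, so H_1 = Z.

H_0 = Z,  H_1 = Z.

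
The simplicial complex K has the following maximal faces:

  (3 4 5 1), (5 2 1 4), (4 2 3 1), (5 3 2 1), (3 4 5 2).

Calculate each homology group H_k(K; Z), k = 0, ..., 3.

Order the vertices as 1 < 2 < 3 < 4 < 5. Listing each simplex with vertices in this order, K has dimension 3 with simplices:

  0-simplices (5): [1], [2], [3], [4], [5]
  1-simplices (10): [1,2], [1,3], [1,4], [1,5], [2,3], [2,4], [2,5], [3,4], [3,5], [4,5]
  2-simplices (10): [1,2,3], [1,2,4], [1,2,5], [1,3,4], [1,3,5], [1,4,5], [2,3,4], [2,3,5], [2,4,5], [3,4,5]
  3-simplices (5): [1,2,3,4], [1,2,3,5], [1,2,4,5], [1,3,4,5], [2,3,4,5]

giving chain groups C_0 ≅ Z^5, C_1 ≅ Z^10, C_2 ≅ Z^10, C_3 ≅ Z^5.

Boundary ∂_1: C_1 → C_0 maps an edge to its endpoints' difference, ∂[p,q] = q − p.
The 5×10 boundary matrix has rank 4 and Smith normal form diag(1,1,1,1).

Boundary ∂_2: C_2 → C_1 maps a triangle to the signed sum of its edges. For instance
  ∂[1,2,5] = [2,5] − [1,5] + [1,2],
  ∂[1,2,3] = [2,3] − [1,3] + [1,2].
The resulting 10×10 matrix has rank 6, and its Smith normal form has invariant factors (1,1,1,1,1,1).

The boundary map ∂_3: C_3 → C_2 sends each 3-simplex σ to the alternating sum Σ_i (−1)^i (σ with its i-th vertex removed). For instance
  ∂[1,2,3,5] = [2,3,5] − [1,3,5] + [1,2,5] − [1,2,3],
  ∂[1,2,4,5] = [2,4,5] − [1,4,5] + [1,2,5] − [1,2,4].
The resulting 10×5 matrix has rank 4, and its Smith normal form has invariant factors (1,1,1,1).

Computing H_k = (kernel of ∂_k) / (image of ∂_{k+1}):

  H_0: rank C_0 − rank ∂_1 = 5 − 4 = 1, and the invariant factors of ∂_1 are all 1, so H_0 = Z.
  H_1: rank ker ∂_1 − rank ∂_2 = (10 − 4) − 6 = 0, and the invariant factors of ∂_2 are all 1, so H_1 = 0.
  H_2: rank ker ∂_2 − rank ∂_3 = (10 − 6) − 4 = 0, and the invariant factors of ∂_3 are all 1, so H_2 = 0.
  H_3: rank ker ∂_3 − rank ∂_4 = (5 − 4) − 0 = 1, and there is no ∂_4, so H_3 = Z.

H_0 ≅ Z,  H_1 = 0,  H_2 = 0,  H_3 ≅ Z.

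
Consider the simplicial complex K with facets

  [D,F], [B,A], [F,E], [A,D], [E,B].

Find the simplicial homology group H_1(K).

Take the total order A < B < D < E < F on the vertex set. Then K (dimension 1) consists of the simplices:

  0-simplices (5): A, B, D, E, F
  1-simplices (5): AB, AD, BE, DF, EF

giving chain groups C_0 ≅ Z^5, C_1 ≅ Z^5.

The boundary map ∂_1: C_1 → C_0 is given by ∂[p,q] = [q] − [p].
The 5×5 boundary matrix has rank 4 and Smith normal form diag(1,1,1,1).

Now H_k = ker ∂_k / im ∂_{k+1}, so:

  H_1: rank ker ∂_1 − rank ∂_2 = (5 − 4) − 0 = 1, and there is no ∂_2, so H_1 ≅ Z.

(K is a triangulation of the circle S^1.)

H_1 ≅ Z.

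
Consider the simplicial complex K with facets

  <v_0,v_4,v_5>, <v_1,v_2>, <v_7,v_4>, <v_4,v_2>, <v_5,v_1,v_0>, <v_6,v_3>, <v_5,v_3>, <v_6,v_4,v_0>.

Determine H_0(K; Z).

H_0 = Z.

K has 8 vertices, 12 edges, 3 triangles.
rank ∂_0 = 0, rank ∂_1 = 7 ⇒ b_0 = 8 − 0 − 7 = 1; all invariant factors of ∂_1 are 1 so no torsion. So H_0 = Z.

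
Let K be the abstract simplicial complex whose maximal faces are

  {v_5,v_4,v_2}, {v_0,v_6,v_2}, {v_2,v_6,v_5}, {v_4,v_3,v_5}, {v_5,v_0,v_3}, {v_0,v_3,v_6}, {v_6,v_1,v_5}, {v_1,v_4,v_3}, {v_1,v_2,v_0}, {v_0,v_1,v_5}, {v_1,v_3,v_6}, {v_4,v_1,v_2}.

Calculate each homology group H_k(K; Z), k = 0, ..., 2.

Fix the vertex order v_0 < v_1 < v_2 < v_3 < v_4 < v_5 < v_6 and write every simplex with vertices in increasing order. Then dim K = 2 and the simplices of K are:

  0-simplices (7): [v_0], [v_1], [v_2], [v_3], [v_4], [v_5], [v_6]
  1-simplices (18): (18 of them)
  2-simplices (12): (12 of them)

giving chain groups C_0 ≅ Z^7, C_1 ≅ Z^18, C_2 ≅ Z^12.

The boundary map ∂_1: C_1 → C_0 is given by ∂[p,q] = [q] − [p]. For instance
  ∂[v_5,v_6] = [v_6] − [v_5].
This gives a 7×18 integer matrix of rank 6; reducing to Smith normal form yields diagonal entries (1,1,1,1,1,1).

The boundary map ∂_2: C_2 → C_1 maps a triangle to the signed sum of its edges. For instance
  ∂[v_0,v_1,v_5] = [v_1,v_5] − [v_0,v_5] + [v_0,v_1],
  ∂[v_2,v_5,v_6] = [v_5,v_6] − [v_2,v_6] + [v_2,v_5].
The resulting 18×12 matrix has rank 12, and its Smith normal form has invariant factors (1,1,1,1,1,1,1,1,1,1,1,2).

Computing H_k = (kernel of ∂_k) / (image of ∂_{k+1}):

  H_0: rank C_0 − rank ∂_1 = 7 − 6 = 1, and the invariant factors of ∂_1 are all 1, so H_0 = Z.
  H_1: rank ker ∂_1 − rank ∂_2 = (18 − 6) − 12 = 0, and ∂_2 has invariant factor 2 > 1, so H_1 = Z_2.
  H_2: rank ker ∂_2 − rank ∂_3 = (12 − 12) − 0 = 0, and there is no ∂_3, so H_2 = 0.

As a check, the Euler characteristic is 7 − 18 + 12 = 1, which agrees with 1 − 0 + 0 = 1.

H_0 = Z,  H_1 = Z_2,  H_2 = 0.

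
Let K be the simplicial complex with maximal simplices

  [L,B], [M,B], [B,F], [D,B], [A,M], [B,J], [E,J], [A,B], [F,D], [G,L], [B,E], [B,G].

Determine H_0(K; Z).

H_0 ≅ Z.

K has 9 vertices, 12 edges.
rank ∂_0 = 0, rank ∂_1 = 8 ⇒ b_0 = 9 − 0 − 8 = 1; all invariant factors of ∂_1 are 1 so no torsion. So H_0 = Z.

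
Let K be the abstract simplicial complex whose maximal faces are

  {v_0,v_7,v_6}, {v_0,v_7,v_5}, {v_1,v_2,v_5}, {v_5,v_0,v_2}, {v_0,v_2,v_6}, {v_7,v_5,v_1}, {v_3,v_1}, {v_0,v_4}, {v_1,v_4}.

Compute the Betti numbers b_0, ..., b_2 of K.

b_0 = 1, b_1 = 1, b_2 = 0.

K has 8 vertices, 14 edges, 6 triangles.
rank ∂_0 = 0, rank ∂_1 = 7 ⇒ b_0 = 8 − 0 − 7 = 1; all invariant factors of ∂_1 are 1 so no torsion. So H_0 = Z.
rank ∂_1 = 7, rank ∂_2 = 6 ⇒ b_1 = 14 − 7 − 6 = 1; all invariant factors of ∂_2 are 1 so no torsion. So H_1 = Z.
rank ∂_2 = 6, rank ∂_3 = 0 ⇒ b_2 = 6 − 6 − 0 = 0. So H_2 = 0.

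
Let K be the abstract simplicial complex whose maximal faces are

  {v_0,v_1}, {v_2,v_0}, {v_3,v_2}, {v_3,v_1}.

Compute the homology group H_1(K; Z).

Order the vertices as v_0 < v_1 < v_2 < v_3. Listing each simplex with vertices in this order, K has dimension 1 with simplices:

  0-simplices (4): [v_0], [v_1], [v_2], [v_3]
  1-simplices (4): [v_0,v_1], [v_0,v_2], [v_1,v_3], [v_2,v_3]

so the chain groups are C_0 ≅ Z^4, C_1 ≅ Z^4.

∂_1: C_1 → C_0 is given by ∂[p,q] = [q] − [p]. For instance
  ∂[v_2,v_3] = [v_3] − [v_2].
The resulting 4×4 matrix has rank 3, and its Smith normal form has invariant factors (1,1,1).

Now H_k = ker ∂_k / im ∂_{k+1}, so:

  H_1: rank ker ∂_1 − rank ∂_2 = (4 − 3) − 0 = 1, and there is no ∂_2, so H_1 = Z.

(K is a triangulation of the circle S^1.)

H_1 ≅ Z.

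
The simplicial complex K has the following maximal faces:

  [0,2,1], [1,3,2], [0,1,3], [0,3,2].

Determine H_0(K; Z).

H_0 ≅ Z.

Take the total order 0 < 1 < 2 < 3 on the vertex set. Then K (dimension 2) consists of the simplices:

  0-simplices (4): [0], [1], [2], [3]
  1-simplices (6): [0,1], [0,2], [0,3], [1,2], [1,3], [2,3]
  2-simplices (4): [0,1,2], [0,1,3], [0,2,3], [1,2,3]

so the chain groups are C_0 ≅ Z^4, C_1 ≅ Z^6, C_2 ≅ Z^4.

∂_1: C_1 → C_0 is given by ∂[p,q] = [q] − [p].
The 4×6 boundary matrix has rank 3 and Smith normal form diag(1,1,1).

Boundary ∂_2: C_2 → C_1 sends each 2-simplex [p,q,r] to [q,r] − [p,r] + [p,q]. For instance
  ∂[1,2,3] = [2,3] − [1,3] + [1,2],
  ∂[0,2,3] = [2,3] − [0,3] + [0,2].
The 6×4 boundary matrix has rank 3 and Smith normal form diag(1,1,1).

From H_k ≅ ker(∂_k) / im(∂_{k+1}) we obtain:

  H_0: rank C_0 − rank ∂_1 = 4 − 3 = 1, and the invariant factors of ∂_1 are all 1, so H_0 = Z.

(K is a triangulation of the 2-sphere S^2.)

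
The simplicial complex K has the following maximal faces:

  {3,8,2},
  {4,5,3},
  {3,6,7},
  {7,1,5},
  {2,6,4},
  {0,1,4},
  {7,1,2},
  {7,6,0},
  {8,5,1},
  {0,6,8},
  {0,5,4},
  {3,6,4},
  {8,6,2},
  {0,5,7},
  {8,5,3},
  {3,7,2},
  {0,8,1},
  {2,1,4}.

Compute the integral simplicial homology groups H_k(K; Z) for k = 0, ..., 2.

Order the vertices as 0 < 1 < 2 < 3 < 4 < 5 < 6 < 7 < 8. Listing each simplex with vertices in this order, K has dimension 2 with simplices:

  0-simplices (9): [0], [1], [2], [3], [4], [5], [6], [7], [8]
  1-simplices (27): (27 of them)
  2-simplices (18): [0,1,4], [0,1,8], [0,4,5], [0,5,7], [0,6,7], [0,6,8], [1,2,4], [1,2,7], [1,5,7], [1,5,8], [2,3,7], [2,3,8], [2,4,6], [2,6,8], [3,4,5], [3,4,6], [3,5,8], [3,6,7]

so the chain groups are C_0 ≅ Z^9, C_1 ≅ Z^27, C_2 ≅ Z^18.

The boundary map ∂_1: C_1 → C_0 sends each edge [p,q] (with p < q) to q − p. For instance
  ∂[2,8] = [8] − [2].
The 9×27 boundary matrix has rank 8 and Smith normal form diag(1,1,1,1,1,1,1,1).

The boundary map ∂_2: C_2 → C_1 maps a triangle to the signed sum of its edges. For instance
  ∂[1,2,7] = [2,7] − [1,7] + [1,2],
  ∂[2,4,6] = [4,6] − [2,6] + [2,4].
The resulting 27×18 matrix has rank 18, and its Smith normal form has invariant factors (1,1,1,1,1,1,1,1,1,1,1,1,1,1,1,1,1,2).

Computing H_k = (kernel of ∂_k) / (image of ∂_{k+1}):

  H_0: rank C_0 − rank ∂_1 = 9 − 8 = 1, and the invariant factors of ∂_1 are all 1, so H_0 = Z.
  H_1: rank ker ∂_1 − rank ∂_2 = (27 − 8) − 18 = 1, and ∂_2 has invariant factor 2 > 1, so H_1 = Z × Z/2.
  H_2: rank ker ∂_2 − rank ∂_3 = (18 − 18) − 0 = 0, and there is no ∂_3, so H_2 = 0.

As a check, the Euler characteristic is 9 − 27 + 18 = 0, which agrees with 1 − 1 + 0 = 0.
(K is a triangulation of the Klein bottle.)

H_0 ≅ Z,  H_1 ≅ Z × Z/2,  H_2 = 0.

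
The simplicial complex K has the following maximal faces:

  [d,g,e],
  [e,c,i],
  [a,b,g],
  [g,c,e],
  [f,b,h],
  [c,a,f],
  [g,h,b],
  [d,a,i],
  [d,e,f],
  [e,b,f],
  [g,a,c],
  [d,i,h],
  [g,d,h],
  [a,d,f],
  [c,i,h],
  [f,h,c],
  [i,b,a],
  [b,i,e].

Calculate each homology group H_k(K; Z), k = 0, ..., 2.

Order the vertices as a < b < c < d < e < f < g < h < i. Listing each simplex with vertices in this order, K has dimension 2 with simplices:

  0-simplices (9): a, b, c, d, e, f, g, h, i
  1-simplices (27): ab, ac, ad, af, ag, ai, be, bf, bg, bh, bi, ce, cf, cg, ch, ci, de, df, dg, dh, di, ef, eg, ei, fh, gh, hi
  2-simplices (18): abg, abi, acf, acg, adf, adi, bef, bei, bfh, bgh, ceg, cei, cfh, chi, def, deg, dgh, dhi

giving chain groups C_0 ≅ Z^9, C_1 ≅ Z^27, C_2 ≅ Z^18.

The boundary map ∂_1: C_1 → C_0 is given by ∂[p,q] = [q] − [p]. For instance
  ∂de = e − d.
The resulting 9×27 matrix has rank 8, and its Smith normal form has invariant factors (1,1,1,1,1,1,1,1).

Boundary ∂_2: C_2 → C_1 maps a triangle to the signed sum of its edges. For instance
  ∂bgh = gh − bh + bg,
  ∂dhi = hi − di + dh.
This gives a 27×18 integer matrix of rank 17; reducing to Smith normal form yields diagonal entries (1,1,1,1,1,1,1,1,1,1,1,1,1,1,1,1,1).

From H_k ≅ ker(∂_k) / im(∂_{k+1}) we obtain:

  H_0: rank C_0 − rank ∂_1 = 9 − 8 = 1, and the invariant factors of ∂_1 are all 1, so H_0 ≅ Z.
  H_1: rank ker ∂_1 − rank ∂_2 = (27 − 8) − 17 = 2, and the invariant factors of ∂_2 are all 1, so H_1 ≅ Z^2.
  H_2: rank ker ∂_2 − rank ∂_3 = (18 − 17) − 0 = 1, and there is no ∂_3, so H_2 ≅ Z.

As a check, the Euler characteristic is 9 − 27 + 18 = 0, which agrees with 1 − 2 + 1 = 0.

H_0 = Z,  H_1 = Z^2,  H_2 = Z.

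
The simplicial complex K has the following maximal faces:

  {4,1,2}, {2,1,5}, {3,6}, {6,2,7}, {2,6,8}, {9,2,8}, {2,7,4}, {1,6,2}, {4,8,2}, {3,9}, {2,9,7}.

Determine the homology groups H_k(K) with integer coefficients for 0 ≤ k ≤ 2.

Take the total order 1 < 2 < 3 < 4 < 5 < 6 < 7 < 8 < 9 on the vertex set. Then K (dimension 2) consists of the simplices:

  0-simplices (9): [1], [2], [3], [4], [5], [6], [7], [8], [9]
  1-simplices (18): [1,2], [1,4], [1,5], [1,6], [2,4], [2,5], [2,6], [2,7], [2,8], [2,9], [3,6], [3,9], [4,7], [4,8], [6,7], [6,8], [7,9], [8,9]
  2-simplices (9): [1,2,4], [1,2,5], [1,2,6], [2,4,7], [2,4,8], [2,6,7], [2,6,8], [2,7,9], [2,8,9]

giving chain groups C_0 ≅ Z^9, C_1 ≅ Z^18, C_2 ≅ Z^9.

Boundary ∂_1: C_1 → C_0 is given by ∂[p,q] = [q] − [p]. For instance
  ∂[4,8] = [8] − [4].
The 9×18 boundary matrix has rank 8 and Smith normal form diag(1,1,1,1,1,1,1,1).

The boundary map ∂_2: C_2 → C_1 sends each 2-simplex [p,q,r] to [q,r] − [p,r] + [p,q]. For instance
  ∂[1,2,6] = [2,6] − [1,6] + [1,2],
  ∂[2,7,9] = [7,9] − [2,9] + [2,7].
The 18×9 boundary matrix has rank 9 and Smith normal form diag(1,1,1,1,1,1,1,1,1).

Computing H_k = (kernel of ∂_k) / (image of ∂_{k+1}):

  H_0: rank C_0 − rank ∂_1 = 9 − 8 = 1, and the invariant factors of ∂_1 are all 1, so H_0 = Z.
  H_1: rank ker ∂_1 − rank ∂_2 = (18 − 8) − 9 = 1, and the invariant factors of ∂_2 are all 1, so H_1 = Z.
  H_2: rank ker ∂_2 − rank ∂_3 = (9 − 9) − 0 = 0, and there is no ∂_3, so H_2 = 0.

H_0 = Z,  H_1 = Z,  H_2 = 0.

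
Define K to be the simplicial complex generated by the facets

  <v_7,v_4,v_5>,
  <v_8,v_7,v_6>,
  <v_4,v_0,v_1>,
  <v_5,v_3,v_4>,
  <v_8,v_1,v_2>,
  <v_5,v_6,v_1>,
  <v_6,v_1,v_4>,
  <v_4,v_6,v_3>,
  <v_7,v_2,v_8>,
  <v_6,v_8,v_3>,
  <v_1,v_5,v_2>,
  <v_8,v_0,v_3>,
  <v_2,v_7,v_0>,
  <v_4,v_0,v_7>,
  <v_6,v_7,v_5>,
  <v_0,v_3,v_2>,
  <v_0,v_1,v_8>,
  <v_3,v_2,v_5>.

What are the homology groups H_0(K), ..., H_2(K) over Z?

We work with the vertex ordering v_0 < v_1 < v_2 < v_3 < v_4 < v_5 < v_6 < v_7 < v_8. The simplices of K, each written with vertices in increasing order, are:

  0-simplices (9): [v_0], [v_1], [v_2], [v_3], [v_4], [v_5], [v_6], [v_7], [v_8]
  1-simplices (27): (27 of them)
  2-simplices (18): (18 of them)

Hence C_0 ≅ Z^9, C_1 ≅ Z^27, C_2 ≅ Z^18.

∂_1: C_1 → C_0 is given by ∂[p,q] = [q] − [p].
The resulting 9×27 matrix has rank 8, and its Smith normal form has invariant factors (1,1,1,1,1,1,1,1).

Boundary ∂_2: C_2 → C_1 maps a triangle to the signed sum of its edges. For instance
  ∂[v_0,v_1,v_8] = [v_1,v_8] − [v_0,v_8] + [v_0,v_1],
  ∂[v_1,v_2,v_5] = [v_2,v_5] − [v_1,v_5] + [v_1,v_2].
This gives a 27×18 integer matrix of rank 18; reducing to Smith normal form yields diagonal entries (1,1,1,1,1,1,1,1,1,1,1,1,1,1,1,1,1,2).

From H_k ≅ ker(∂_k) / im(∂_{k+1}) we obtain:

  H_0: rank C_0 − rank ∂_1 = 9 − 8 = 1, and the invariant factors of ∂_1 are all 1, so H_0 = Z.
  H_1: rank ker ∂_1 − rank ∂_2 = (27 − 8) − 18 = 1, and ∂_2 has invariant factor 2 > 1, so H_1 = Z ⊕ Z/2Z.
  H_2: rank ker ∂_2 − rank ∂_3 = (18 − 18) − 0 = 0, and there is no ∂_3, so H_2 = 0.

(K is a triangulation of the Klein bottle.)

H_0 = Z,  H_1 = Z ⊕ Z/2Z,  H_2 = 0.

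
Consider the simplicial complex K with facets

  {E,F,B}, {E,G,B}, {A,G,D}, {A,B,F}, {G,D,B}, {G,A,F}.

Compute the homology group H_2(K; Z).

H_2 ≅ 0.

Fix the vertex order A < B < D < E < F < G and write every simplex with vertices in increasing order. Then dim K = 2 and the simplices of K are:

  0-simplices (6): A, B, D, E, F, G
  1-simplices (12): AB, AD, AF, AG, BD, BE, BF, BG, DG, EF, EG, FG
  2-simplices (6): ABF, ADG, AFG, BDG, BEF, BEG

so the chain groups are C_0 ≅ Z^6, C_1 ≅ Z^12, C_2 ≅ Z^6.

∂_1: C_1 → C_0 is given by ∂[p,q] = [q] − [p]. For instance
  ∂BF = F − B.
The resulting 6×12 matrix has rank 5, and its Smith normal form has invariant factors (1,1,1,1,1).

The boundary map ∂_2: C_2 → C_1 maps a triangle to the signed sum of its edges. For instance
  ∂BEG = EG − BG + BE,
  ∂ABF = BF − AF + AB.
As a 12×6 matrix over Z this has rank 6, with invariant factors (1,1,1,1,1,1).

Reading off H_k = ker ∂_k / im ∂_{k+1}:

  H_2: rank ker ∂_2 − rank ∂_3 = (6 − 6) − 0 = 0, and there is no ∂_3, so H_2 = 0.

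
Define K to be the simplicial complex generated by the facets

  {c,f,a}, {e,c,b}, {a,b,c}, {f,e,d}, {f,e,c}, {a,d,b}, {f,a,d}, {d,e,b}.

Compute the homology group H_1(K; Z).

Fix the vertex order a < b < c < d < e < f and write every simplex with vertices in increasing order. Then dim K = 2 and the simplices of K are:

  0-simplices (6): a, b, c, d, e, f
  1-simplices (12): ab, ac, ad, af, bc, bd, be, ce, cf, de, df, ef
  2-simplices (8): abc, abd, acf, adf, bce, bde, cef, def

Hence C_0 ≅ Z^6, C_1 ≅ Z^12, C_2 ≅ Z^8.

The boundary map ∂_1: C_1 → C_0 maps an edge to its endpoints' difference, ∂[p,q] = q − p. For instance
  ∂ad = d − a.
As a 6×12 matrix over Z this has rank 5, with invariant factors (1,1,1,1,1).

∂_2: C_2 → C_1 acts by ∂[p,q,r] = [q,r] − [p,r] + [p,q]. For instance
  ∂abd = bd − ad + ab,
  ∂bce = ce − be + bc.
This gives a 12×8 integer matrix of rank 7; reducing to Smith normal form yields diagonal entries (1,1,1,1,1,1,1).

Now H_k = ker ∂_k / im ∂_{k+1}, so:

  H_1: rank ker ∂_1 − rank ∂_2 = (12 − 5) − 7 = 0, and the invariant factors of ∂_2 are all 1, so H_1 ≅ 0.

H_1 = 0.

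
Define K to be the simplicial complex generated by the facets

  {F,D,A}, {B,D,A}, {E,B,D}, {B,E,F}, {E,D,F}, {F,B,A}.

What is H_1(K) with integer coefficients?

K has 5 vertices, 9 edges, 6 triangles.
rank ∂_1 = 4, rank ∂_2 = 5 ⇒ b_1 = 9 − 4 − 5 = 0; all invariant factors of ∂_2 are 1 so no torsion. So H_1 = 0.

H_1 ≅ 0.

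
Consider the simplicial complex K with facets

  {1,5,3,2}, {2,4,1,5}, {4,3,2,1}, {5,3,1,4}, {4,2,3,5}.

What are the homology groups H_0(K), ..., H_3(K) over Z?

H_0 ≅ Z,  H_1 = 0,  H_2 = 0,  H_3 ≅ Z.

We work with the vertex ordering 1 < 2 < 3 < 4 < 5. The simplices of K, each written with vertices in increasing order, are:

  0-simplices (5): [1], [2], [3], [4], [5]
  1-simplices (10): [1,2], [1,3], [1,4], [1,5], [2,3], [2,4], [2,5], [3,4], [3,5], [4,5]
  2-simplices (10): [1,2,3], [1,2,4], [1,2,5], [1,3,4], [1,3,5], [1,4,5], [2,3,4], [2,3,5], [2,4,5], [3,4,5]
  3-simplices (5): [1,2,3,4], [1,2,3,5], [1,2,4,5], [1,3,4,5], [2,3,4,5]

giving chain groups C_0 ≅ Z^5, C_1 ≅ Z^10, C_2 ≅ Z^10, C_3 ≅ Z^5.

∂_1: C_1 → C_0 is given by ∂[p,q] = [q] − [p].
This gives a 5×10 integer matrix of rank 4; reducing to Smith normal form yields diagonal entries (1,1,1,1).

∂_2: C_2 → C_1 acts by ∂[p,q,r] = [q,r] − [p,r] + [p,q]. For instance
  ∂[1,2,3] = [2,3] − [1,3] + [1,2],
  ∂[2,3,5] = [3,5] − [2,5] + [2,3].
As a 10×10 matrix over Z this has rank 6, with invariant factors (1,1,1,1,1,1).

∂_3: C_3 → C_2 sends each 3-simplex σ to the alternating sum Σ_i (−1)^i (σ with its i-th vertex removed). For instance
  ∂[1,2,4,5] = [2,4,5] − [1,4,5] + [1,2,5] − [1,2,4],
  ∂[2,3,4,5] = [3,4,5] − [2,4,5] + [2,3,5] − [2,3,4].
This gives a 10×5 integer matrix of rank 4; reducing to Smith normal form yields diagonal entries (1,1,1,1).

Now H_k = ker ∂_k / im ∂_{k+1}, so:

  H_0: rank C_0 − rank ∂_1 = 5 − 4 = 1, and the invariant factors of ∂_1 are all 1, so H_0 = Z.
  H_1: rank ker ∂_1 − rank ∂_2 = (10 − 4) − 6 = 0, and the invariant factors of ∂_2 are all 1, so H_1 = 0.
  H_2: rank ker ∂_2 − rank ∂_3 = (10 − 6) − 4 = 0, and the invariant factors of ∂_3 are all 1, so H_2 = 0.
  H_3: rank ker ∂_3 − rank ∂_4 = (5 − 4) − 0 = 1, and there is no ∂_4, so H_3 = Z.

As a check, the Euler characteristic is 5 − 10 + 10 − 5 = 0, which agrees with 1 − 0 + 0 − 1 = 0.
(K is a triangulation of the 3-sphere S^3.)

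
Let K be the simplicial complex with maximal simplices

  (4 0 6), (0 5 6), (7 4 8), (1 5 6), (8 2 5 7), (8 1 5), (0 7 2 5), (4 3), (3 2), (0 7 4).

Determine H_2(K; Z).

H_2 ≅ 0.

Take the total order 0 < 1 < 2 < 3 < 4 < 5 < 6 < 7 < 8 on the vertex set. Then K (dimension 3) consists of the simplices:

  0-simplices (9): [0], [1], [2], [3], [4], [5], [6], [7], [8]
  1-simplices (20): [0,2], [0,4], [0,5], [0,6], [0,7], [1,5], [1,6], [1,8], [2,3], [2,5], [2,7], [2,8], [3,4], [4,6], [4,7], [4,8], [5,6], [5,7], [5,8], [7,8]
  2-simplices (13): [0,2,5], [0,2,7], [0,4,6], [0,4,7], [0,5,6], [0,5,7], [1,5,6], [1,5,8], [2,5,7], [2,5,8], [2,7,8], [4,7,8], [5,7,8]
  3-simplices (2): [0,2,5,7], [2,5,7,8]

giving chain groups C_0 ≅ Z^9, C_1 ≅ Z^20, C_2 ≅ Z^13, C_3 ≅ Z^2.

The boundary map ∂_1: C_1 → C_0 maps an edge to its endpoints' difference, ∂[p,q] = q − p.
As a 9×20 matrix over Z this has rank 8, with invariant factors (1,1,1,1,1,1,1,1).

∂_2: C_2 → C_1 acts by ∂[p,q,r] = [q,r] − [p,r] + [p,q]. For instance
  ∂[0,4,6] = [4,6] − [0,6] + [0,4],
  ∂[2,5,7] = [5,7] − [2,7] + [2,5].
The 20×13 boundary matrix has rank 11 and Smith normal form diag(1,1,1,1,1,1,1,1,1,1,1).

Boundary ∂_3: C_3 → C_2 sends each 3-simplex σ to the alternating sum Σ_i (−1)^i (σ with its i-th vertex removed). For instance
  ∂[0,2,5,7] = [2,5,7] − [0,5,7] + [0,2,7] − [0,2,5],
  ∂[2,5,7,8] = [5,7,8] − [2,7,8] + [2,5,8] − [2,5,7].
The resulting 13×2 matrix has rank 2, and its Smith normal form has invariant factors (1,1).

Computing H_k = (kernel of ∂_k) / (image of ∂_{k+1}):

  H_2: rank ker ∂_2 − rank ∂_3 = (13 − 11) − 2 = 0, and the invariant factors of ∂_3 are all 1, so H_2 ≅ 0.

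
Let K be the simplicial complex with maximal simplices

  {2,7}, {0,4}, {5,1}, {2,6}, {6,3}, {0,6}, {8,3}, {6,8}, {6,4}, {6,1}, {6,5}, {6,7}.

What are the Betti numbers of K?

Order the vertices as 0 < 1 < 2 < 3 < 4 < 5 < 6 < 7 < 8. Listing each simplex with vertices in this order, K has dimension 1 with simplices:

  0-simplices (9): [0], [1], [2], [3], [4], [5], [6], [7], [8]
  1-simplices (12): [0,4], [0,6], [1,5], [1,6], [2,6], [2,7], [3,6], [3,8], [4,6], [5,6], [6,7], [6,8]

giving chain groups C_0 ≅ Z^9, C_1 ≅ Z^12.

The boundary map ∂_1: C_1 → C_0 maps an edge to its endpoints' difference, ∂[p,q] = q − p. For instance
  ∂[6,7] = [7] − [6].
The resulting 9×12 matrix has rank 8, and its Smith normal form has invariant factors (1,1,1,1,1,1,1,1).

Now H_k = ker ∂_k / im ∂_{k+1}, so:

  H_0: rank C_0 − rank ∂_1 = 9 − 8 = 1, and the invariant factors of ∂_1 are all 1, so H_0 ≅ Z.
  H_1: rank ker ∂_1 − rank ∂_2 = (12 − 8) − 0 = 4, and there is no ∂_2, so H_1 ≅ Z^4.

As a check, the Euler characteristic is 9 − 12 = -3, which agrees with 1 − 4 = -3.

Hence the Betti numbers are b_0 = 1, b_1 = 4.

b_0 = 1, b_1 = 4.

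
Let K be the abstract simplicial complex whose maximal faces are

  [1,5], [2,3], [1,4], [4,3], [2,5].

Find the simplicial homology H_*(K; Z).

We work with the vertex ordering 1 < 2 < 3 < 4 < 5. The simplices of K, each written with vertices in increasing order, are:

  0-simplices (5): [1], [2], [3], [4], [5]
  1-simplices (5): [1,4], [1,5], [2,3], [2,5], [3,4]

so the chain groups are C_0 ≅ Z^5, C_1 ≅ Z^5.

The boundary map ∂_1: C_1 → C_0 maps an edge to its endpoints' difference, ∂[p,q] = q − p.
The 5×5 boundary matrix has rank 4 and Smith normal form diag(1,1,1,1).

From H_k ≅ ker(∂_k) / im(∂_{k+1}) we obtain:

  H_0: rank C_0 − rank ∂_1 = 5 − 4 = 1, and the invariant factors of ∂_1 are all 1, so H_0 = Z.
  H_1: rank ker ∂_1 − rank ∂_2 = (5 − 4) − 0 = 1, and there is no ∂_2, so H_1 = Z.

H_0 = Z,  H_1 = Z.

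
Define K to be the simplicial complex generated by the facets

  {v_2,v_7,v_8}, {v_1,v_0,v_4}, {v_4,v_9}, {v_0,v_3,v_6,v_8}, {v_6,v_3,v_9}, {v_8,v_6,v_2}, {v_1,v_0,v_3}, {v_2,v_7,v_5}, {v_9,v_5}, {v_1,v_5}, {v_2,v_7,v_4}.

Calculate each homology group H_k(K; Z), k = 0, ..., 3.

H_0 = Z,  H_1 = Z^4,  H_2 = 0,  H_3 = 0.

Take the total order v_0 < v_1 < v_2 < v_3 < v_4 < v_5 < v_6 < v_7 < v_8 < v_9 on the vertex set. Then K (dimension 3) consists of the simplices:

  0-simplices (10): [v_0], [v_1], [v_2], [v_3], [v_4], [v_5], [v_6], [v_7], [v_8], [v_9]
  1-simplices (23): (23 of them)
  2-simplices (11): (11 of them)
  3-simplices (1): [v_0,v_3,v_6,v_8]

Hence C_0 ≅ Z^10, C_1 ≅ Z^23, C_2 ≅ Z^11, C_3 ≅ Z^1.

Boundary ∂_1: C_1 → C_0 is given by ∂[p,q] = [q] − [p]. For instance
  ∂[v_3,v_8] = [v_8] − [v_3].
As a 10×23 matrix over Z this has rank 9, with invariant factors (1,1,1,1,1,1,1,1,1).

The boundary map ∂_2: C_2 → C_1 sends each 2-simplex [p,q,r] to [q,r] − [p,r] + [p,q]. For instance
  ∂[v_3,v_6,v_9] = [v_6,v_9] − [v_3,v_9] + [v_3,v_6],
  ∂[v_2,v_6,v_8] = [v_6,v_8] − [v_2,v_8] + [v_2,v_6].
The 23×11 boundary matrix has rank 10 and Smith normal form diag(1,1,1,1,1,1,1,1,1,1).

∂_3: C_3 → C_2 sends each 3-simplex σ to the alternating sum Σ_i (−1)^i (σ with its i-th vertex removed). For instance
  ∂[v_0,v_3,v_6,v_8] = [v_3,v_6,v_8] − [v_0,v_6,v_8] + [v_0,v_3,v_8] − [v_0,v_3,v_6].
As a 11×1 matrix over Z this has rank 1, with invariant factors (1).

Reading off H_k = ker ∂_k / im ∂_{k+1}:

  H_0: rank C_0 − rank ∂_1 = 10 − 9 = 1, and the invariant factors of ∂_1 are all 1, so H_0 ≅ Z.
  H_1: rank ker ∂_1 − rank ∂_2 = (23 − 9) − 10 = 4, and the invariant factors of ∂_2 are all 1, so H_1 ≅ Z^4.
  H_2: rank ker ∂_2 − rank ∂_3 = (11 − 10) − 1 = 0, and the invariant factors of ∂_3 are all 1, so H_2 ≅ 0.
  H_3: rank ker ∂_3 − rank ∂_4 = (1 − 1) − 0 = 0, and there is no ∂_4, so H_3 ≅ 0.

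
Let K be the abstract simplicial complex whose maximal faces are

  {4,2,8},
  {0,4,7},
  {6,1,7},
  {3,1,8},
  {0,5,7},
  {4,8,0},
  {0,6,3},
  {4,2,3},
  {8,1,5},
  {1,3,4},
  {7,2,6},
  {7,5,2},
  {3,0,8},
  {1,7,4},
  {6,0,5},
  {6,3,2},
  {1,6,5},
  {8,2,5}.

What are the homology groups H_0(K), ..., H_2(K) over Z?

H_0 ≅ Z,  H_1 ≅ Z ⊕ Z/2,  H_2 = 0.

We work with the vertex ordering 0 < 1 < 2 < 3 < 4 < 5 < 6 < 7 < 8. The simplices of K, each written with vertices in increasing order, are:

  0-simplices (9): [0], [1], [2], [3], [4], [5], [6], [7], [8]
  1-simplices (27): (27 of them)
  2-simplices (18): [0,3,6], [0,3,8], [0,4,7], [0,4,8], [0,5,6], [0,5,7], [1,3,4], [1,3,8], [1,4,7], [1,5,6], [1,5,8], [1,6,7], [2,3,4], [2,3,6], [2,4,8], [2,5,7], [2,5,8], [2,6,7]

so the chain groups are C_0 ≅ Z^9, C_1 ≅ Z^27, C_2 ≅ Z^18.

Boundary ∂_1: C_1 → C_0 is given by ∂[p,q] = [q] − [p]. For instance
  ∂[2,8] = [8] − [2].
The 9×27 boundary matrix has rank 8 and Smith normal form diag(1,1,1,1,1,1,1,1).

∂_2: C_2 → C_1 maps a triangle to the signed sum of its edges. For instance
  ∂[1,5,6] = [5,6] − [1,6] + [1,5],
  ∂[2,3,4] = [3,4] − [2,4] + [2,3].
This gives a 27×18 integer matrix of rank 18; reducing to Smith normal form yields diagonal entries (1,1,1,1,1,1,1,1,1,1,1,1,1,1,1,1,1,2).

From H_k ≅ ker(∂_k) / im(∂_{k+1}) we obtain:

  H_0: rank C_0 − rank ∂_1 = 9 − 8 = 1, and the invariant factors of ∂_1 are all 1, so H_0 = Z.
  H_1: rank ker ∂_1 − rank ∂_2 = (27 − 8) − 18 = 1, and ∂_2 has invariant factor 2 > 1, so H_1 = Z ⊕ Z/2.
  H_2: rank ker ∂_2 − rank ∂_3 = (18 − 18) − 0 = 0, and there is no ∂_3, so H_2 = 0.

As a check, the Euler characteristic is 9 − 27 + 18 = 0, which agrees with 1 − 1 + 0 = 0.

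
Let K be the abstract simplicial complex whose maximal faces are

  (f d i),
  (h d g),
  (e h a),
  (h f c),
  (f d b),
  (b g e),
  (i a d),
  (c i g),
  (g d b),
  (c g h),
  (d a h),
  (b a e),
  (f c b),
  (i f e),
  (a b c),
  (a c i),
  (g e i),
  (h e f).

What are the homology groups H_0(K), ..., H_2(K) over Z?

Take the total order a < b < c < d < e < f < g < h < i on the vertex set. Then K (dimension 2) consists of the simplices:

  0-simplices (9): a, b, c, d, e, f, g, h, i
  1-simplices (27): ab, ac, ad, ae, ah, ai, bc, bd, be, bf, bg, cf, cg, ch, ci, df, dg, dh, di, ef, eg, eh, ei, fh, fi, gh, gi
  2-simplices (18): abc, abe, aci, adh, adi, aeh, bcf, bdf, bdg, beg, cfh, cgh, cgi, dfi, dgh, efh, efi, egi

so the chain groups are C_0 ≅ Z^9, C_1 ≅ Z^27, C_2 ≅ Z^18.

∂_1: C_1 → C_0 sends each edge [p,q] (with p < q) to q − p. For instance
  ∂df = f − d.
The 9×27 boundary matrix has rank 8 and Smith normal form diag(1,1,1,1,1,1,1,1).

∂_2: C_2 → C_1 acts by ∂[p,q,r] = [q,r] − [p,r] + [p,q]. For instance
  ∂abe = be − ae + ab,
  ∂adi = di − ai + ad.
The resulting 27×18 matrix has rank 17, and its Smith normal form has invariant factors (1,1,1,1,1,1,1,1,1,1,1,1,1,1,1,1,1).

Now H_k = ker ∂_k / im ∂_{k+1}, so:

  H_0: rank C_0 − rank ∂_1 = 9 − 8 = 1, and the invariant factors of ∂_1 are all 1, so H_0 = Z.
  H_1: rank ker ∂_1 − rank ∂_2 = (27 − 8) − 17 = 2, and the invariant factors of ∂_2 are all 1, so H_1 = Z^2.
  H_2: rank ker ∂_2 − rank ∂_3 = (18 − 17) − 0 = 1, and there is no ∂_3, so H_2 = Z.

As a check, the Euler characteristic is 9 − 27 + 18 = 0, which agrees with 1 − 2 + 1 = 0.

H_0 = Z,  H_1 = Z^2,  H_2 = Z.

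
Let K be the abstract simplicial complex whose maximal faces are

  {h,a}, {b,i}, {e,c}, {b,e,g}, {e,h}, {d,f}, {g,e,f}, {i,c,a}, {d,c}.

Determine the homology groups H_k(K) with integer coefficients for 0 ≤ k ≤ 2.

We work with the vertex ordering a < b < c < d < e < f < g < h < i. The simplices of K, each written with vertices in increasing order, are:

  0-simplices (9): a, b, c, d, e, f, g, h, i
  1-simplices (14): ac, ah, ai, be, bg, bi, cd, ce, ci, df, ef, eg, eh, fg
  2-simplices (3): aci, beg, efg

giving chain groups C_0 ≅ Z^9, C_1 ≅ Z^14, C_2 ≅ Z^3.

The boundary map ∂_1: C_1 → C_0 is given by ∂[p,q] = [q] − [p].
This gives a 9×14 integer matrix of rank 8; reducing to Smith normal form yields diagonal entries (1,1,1,1,1,1,1,1).

∂_2: C_2 → C_1 sends each 2-simplex [p,q,r] to [q,r] − [p,r] + [p,q]. For instance
  ∂efg = fg − eg + ef,
  ∂beg = eg − bg + be.
This gives a 14×3 integer matrix of rank 3; reducing to Smith normal form yields diagonal entries (1,1,1).

Computing H_k = (kernel of ∂_k) / (image of ∂_{k+1}):

  H_0: rank C_0 − rank ∂_1 = 9 − 8 = 1, and the invariant factors of ∂_1 are all 1, so H_0 ≅ Z.
  H_1: rank ker ∂_1 − rank ∂_2 = (14 − 8) − 3 = 3, and the invariant factors of ∂_2 are all 1, so H_1 ≅ Z^3.
  H_2: rank ker ∂_2 − rank ∂_3 = (3 − 3) − 0 = 0, and there is no ∂_3, so H_2 ≅ 0.

As a check, the Euler characteristic is 9 − 14 + 3 = -2, which agrees with 1 − 3 + 0 = -2.

H_0 ≅ Z,  H_1 ≅ Z^3,  H_2 = 0.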